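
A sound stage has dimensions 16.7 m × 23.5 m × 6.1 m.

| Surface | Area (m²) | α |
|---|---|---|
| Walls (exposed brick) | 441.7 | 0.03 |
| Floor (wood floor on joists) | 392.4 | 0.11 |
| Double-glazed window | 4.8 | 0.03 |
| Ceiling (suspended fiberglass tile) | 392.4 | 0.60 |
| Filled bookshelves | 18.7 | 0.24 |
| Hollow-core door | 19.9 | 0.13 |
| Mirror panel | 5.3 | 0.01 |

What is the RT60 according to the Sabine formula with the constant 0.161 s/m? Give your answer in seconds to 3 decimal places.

1.289 sec

Equivalent absorption area: A = 441.7*0.03 + 392.4*0.11 + 4.8*0.03 + 392.4*0.60 + 18.7*0.24 + 19.9*0.13 + 5.3*0.01 = 299.127 m².
V = 16.7·23.5·6.1 = 2393.945 m³.
T = 0.161 V/A = 0.161·2393.945/299.127 = 1.289 s.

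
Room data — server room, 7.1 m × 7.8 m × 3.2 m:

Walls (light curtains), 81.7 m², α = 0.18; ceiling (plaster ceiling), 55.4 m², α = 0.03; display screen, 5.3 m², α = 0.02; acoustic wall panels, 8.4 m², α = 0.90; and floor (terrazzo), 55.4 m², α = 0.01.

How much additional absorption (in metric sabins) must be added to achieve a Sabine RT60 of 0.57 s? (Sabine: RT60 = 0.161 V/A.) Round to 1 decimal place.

25.5 sabins

Summing Sᵢαᵢ: 14.706 + 1.662 + 0.106 + 7.560 + 0.554 → A₁ = 24.588 sabins.
V = 177.216 m³. Required absorption A₂ = 0.161 × 177.216 / 0.57 = 50.056 sabins.
ΔA = A₂ − A₁ = 50.056 − 24.588 = 25.5 sabins.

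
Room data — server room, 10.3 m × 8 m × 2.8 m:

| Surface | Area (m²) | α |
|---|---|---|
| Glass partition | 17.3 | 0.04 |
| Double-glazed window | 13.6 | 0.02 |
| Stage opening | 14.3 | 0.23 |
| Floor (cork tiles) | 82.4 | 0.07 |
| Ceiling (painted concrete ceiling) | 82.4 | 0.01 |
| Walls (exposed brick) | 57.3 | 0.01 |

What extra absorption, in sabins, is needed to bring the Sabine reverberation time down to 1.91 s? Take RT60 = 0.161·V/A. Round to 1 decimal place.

Total absorption A₁ = 17.3*0.04 + 13.6*0.02 + 14.3*0.23 + 82.4*0.07 + 82.4*0.01 + 57.3*0.01
  = 0.692 + 0.272 + 3.289 + 5.768 + 0.824 + 0.573 = 11.418 m² sabins.
Target A₂ = 0.161·230.72/1.91 = 19.448 sabins (V = 230.72 m³).
Shortfall: 19.448 − 11.418 = 8.0 sabins.

8.0 sabins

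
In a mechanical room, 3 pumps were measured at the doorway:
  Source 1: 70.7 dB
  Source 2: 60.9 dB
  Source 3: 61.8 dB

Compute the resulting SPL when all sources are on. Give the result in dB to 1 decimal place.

71.6 dB

Sum in the linear (power) domain: Σ 10^(Lᵢ/10) = 10^(70.7/10) + 10^(60.9/10) + 10^(61.8/10) = 1.449e+07.
Back to dB: 10·log₁₀ Σ = 71.6 dB.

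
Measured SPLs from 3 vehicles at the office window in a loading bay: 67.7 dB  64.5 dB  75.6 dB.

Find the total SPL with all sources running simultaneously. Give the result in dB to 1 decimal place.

Converting to relative power and adding: 10^(67.7/10) + 10^(64.5/10) + 10^(75.6/10) = 4.501e+07.
L_total = 10·log₁₀(4.501e+07) = 76.5 dB.

76.5 dB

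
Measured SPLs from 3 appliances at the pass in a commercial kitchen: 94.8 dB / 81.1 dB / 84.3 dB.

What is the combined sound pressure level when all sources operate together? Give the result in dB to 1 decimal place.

95.3 dB

Sum in the linear (power) domain: Σ 10^(Lᵢ/10) = 10^(94.8/10) + 10^(81.1/10) + 10^(84.3/10) = 3.418e+09.
L_total = 10·log₁₀(3.418e+09) = 95.3 dB.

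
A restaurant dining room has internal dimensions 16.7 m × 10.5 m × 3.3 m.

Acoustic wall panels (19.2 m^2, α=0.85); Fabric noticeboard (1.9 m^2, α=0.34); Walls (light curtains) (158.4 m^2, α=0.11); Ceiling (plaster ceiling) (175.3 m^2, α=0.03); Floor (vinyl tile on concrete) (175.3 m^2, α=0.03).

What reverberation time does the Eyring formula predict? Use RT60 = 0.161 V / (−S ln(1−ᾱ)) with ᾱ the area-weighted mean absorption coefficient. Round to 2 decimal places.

1.99 sec

S = Σ Sᵢ = 530.1 m^2.
Absorption A = 19.2·0.85 + 1.9·0.34 + 158.4·0.11 + 175.3·0.03 + 175.3·0.03 = 44.908 sabins.
ᾱ = 44.908 / 530.1 = 0.0847.
Eyring denominator: −S ln(1−ᾱ) = 46.916.
V = 16.7 × 10.5 × 3.3 = 578.655 m³.
RT60 = 0.161 × 578.655 / 46.916 = 1.99 s.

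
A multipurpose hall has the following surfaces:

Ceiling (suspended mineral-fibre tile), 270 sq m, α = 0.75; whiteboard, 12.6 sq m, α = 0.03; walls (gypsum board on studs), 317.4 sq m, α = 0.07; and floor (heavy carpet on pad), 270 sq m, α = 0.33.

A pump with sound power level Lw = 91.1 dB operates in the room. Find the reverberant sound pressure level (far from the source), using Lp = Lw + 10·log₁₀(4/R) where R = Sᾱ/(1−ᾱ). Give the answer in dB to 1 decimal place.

70.2 dB

A = 314.196 sabins; S = 870.0 sq m.
ᾱ = 314.196/870.0 = 0.3611; R = Sᾱ/(1−ᾱ) = 314.196/(1−0.3611) = 491.776 sq m.
Lp = 91.1 + 10·log₁₀(4/491.776) = 91.1 + (-20.90) = 70.2 dB.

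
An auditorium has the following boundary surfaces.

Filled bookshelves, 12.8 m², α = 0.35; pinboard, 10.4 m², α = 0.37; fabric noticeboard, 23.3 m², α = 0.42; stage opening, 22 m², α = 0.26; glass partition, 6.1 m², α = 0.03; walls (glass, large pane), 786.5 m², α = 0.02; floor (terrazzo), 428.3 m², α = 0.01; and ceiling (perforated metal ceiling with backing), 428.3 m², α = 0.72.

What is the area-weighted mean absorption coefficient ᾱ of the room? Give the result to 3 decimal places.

S = Σ Sᵢ = 12.8 + 10.4 + 23.3 + 22 + 6.1 + 786.5 + 428.3 + 428.3 = 1717.7 m².
Σ(Sᵢαᵢ) = 12.8·0.35 + 10.4·0.37 + 23.3·0.42 + 22·0.26 + 6.1·0.03 + 786.5·0.02 + 428.3·0.01 + 428.3·0.72 = 352.406.
ᾱ = A/S = 0.205.

0.205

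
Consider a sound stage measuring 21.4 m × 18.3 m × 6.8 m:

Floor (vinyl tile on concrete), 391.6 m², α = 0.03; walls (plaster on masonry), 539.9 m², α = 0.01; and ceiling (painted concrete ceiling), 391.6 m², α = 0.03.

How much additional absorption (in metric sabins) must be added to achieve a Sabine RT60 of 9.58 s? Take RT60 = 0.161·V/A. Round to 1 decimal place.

Summing Sᵢαᵢ: 11.748 + 5.399 + 11.748 → A₁ = 28.895 sabins.
V = 2663.016 m³. Required absorption A₂ = 0.161 × 2663.016 / 9.58 = 44.754 sabins.
ΔA = A₂ − A₁ = 44.754 − 28.895 = 15.9 sabins.

15.9 sabins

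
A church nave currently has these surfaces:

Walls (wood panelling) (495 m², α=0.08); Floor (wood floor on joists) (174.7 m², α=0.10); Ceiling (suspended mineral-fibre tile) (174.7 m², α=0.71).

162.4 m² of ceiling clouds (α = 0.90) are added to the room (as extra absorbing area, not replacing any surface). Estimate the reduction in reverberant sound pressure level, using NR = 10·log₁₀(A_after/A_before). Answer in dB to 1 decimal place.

2.6 dB

Equivalent absorption area: A_before = 495·0.08 + 174.7·0.10 + 174.7·0.71 = 181.107 m².
Added absorption = 162.4 × 0.90 = 146.160 sabins.
A_after = 181.107 + 146.160 = 327.267 sabins.
NR = 10·log₁₀(327.267/181.107) = 2.6 dB.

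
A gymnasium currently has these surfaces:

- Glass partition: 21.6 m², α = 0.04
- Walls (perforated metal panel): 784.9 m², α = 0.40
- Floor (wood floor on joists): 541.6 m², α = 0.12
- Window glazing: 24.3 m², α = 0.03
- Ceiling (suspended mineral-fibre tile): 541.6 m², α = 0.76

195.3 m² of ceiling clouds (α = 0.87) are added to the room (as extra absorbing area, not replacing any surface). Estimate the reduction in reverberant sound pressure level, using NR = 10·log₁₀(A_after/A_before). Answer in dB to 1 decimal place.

A_before = Σ Sᵢαᵢ = 21.6·0.04 + 784.9·0.40 + 541.6·0.12 + 24.3·0.03 + 541.6·0.76 = 792.161 sabins.
Treatment contributes 195.3·0.87 = 169.911 sabins.
New total A_after = 962.072 sabins.
NR = 10·log₁₀(962.072/792.161) = 0.8 dB.

0.8 dB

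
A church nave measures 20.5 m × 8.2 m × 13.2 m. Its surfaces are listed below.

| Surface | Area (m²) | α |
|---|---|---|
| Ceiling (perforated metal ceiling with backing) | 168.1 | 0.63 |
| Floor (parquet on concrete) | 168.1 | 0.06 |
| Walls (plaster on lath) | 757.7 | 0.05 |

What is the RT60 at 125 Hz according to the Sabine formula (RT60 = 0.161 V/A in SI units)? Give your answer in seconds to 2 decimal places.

2.32 sec

A = Σ Sᵢαᵢ = 168.1·0.63 + 168.1·0.06 + 757.7·0.05 = 153.874 sabins.
V = 20.5·8.2·13.2 = 2218.92 m³.
Sabine: RT60 = 0.161 × 2218.92 / 153.874 = 2.32 s.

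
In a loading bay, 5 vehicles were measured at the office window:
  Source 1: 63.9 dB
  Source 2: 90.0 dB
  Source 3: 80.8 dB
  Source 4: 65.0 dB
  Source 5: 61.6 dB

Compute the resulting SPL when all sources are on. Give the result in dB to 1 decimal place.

Sum in the linear (power) domain: Σ 10^(Lᵢ/10) = 10^(63.9/10) + 10^(90.0/10) + 10^(80.8/10) + 10^(65.0/10) + 10^(61.6/10) = 1.127e+09.
L_total = 10·log₁₀(1.127e+09) = 90.5 dB.

90.5 dB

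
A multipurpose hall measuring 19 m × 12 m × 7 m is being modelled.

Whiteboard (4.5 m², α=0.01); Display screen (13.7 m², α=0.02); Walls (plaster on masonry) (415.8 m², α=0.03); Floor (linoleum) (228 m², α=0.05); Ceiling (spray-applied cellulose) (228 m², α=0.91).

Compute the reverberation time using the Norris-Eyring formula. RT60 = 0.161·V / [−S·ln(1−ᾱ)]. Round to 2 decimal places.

0.96 s

S = Σ Sᵢ = 890.0 m².
Absorption A = 4.5×0.01 + 13.7×0.02 + 415.8×0.03 + 228×0.05 + 228×0.91 = 231.673 sabins.
ᾱ = 231.673 / 890.0 = 0.2603.
Eyring denominator: −S ln(1−ᾱ) = 268.344.
V = 19 × 12 × 7 = 1596 m³.
T = 0.161·V/[−S·ln(1−ᾱ)] = 0.161·1596/268.344 = 0.96 s.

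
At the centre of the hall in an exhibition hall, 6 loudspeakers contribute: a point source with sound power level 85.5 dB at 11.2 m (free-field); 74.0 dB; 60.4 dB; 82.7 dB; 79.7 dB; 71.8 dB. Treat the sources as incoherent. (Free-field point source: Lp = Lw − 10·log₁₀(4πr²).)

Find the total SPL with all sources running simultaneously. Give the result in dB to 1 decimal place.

85.1 dB

Source at 11.2 m: Lp = 85.5 − 10·log₁₀(4π·11.2²) = 85.5 − 10·log₁₀(1576.326) = 53.5 dB.
Σ 10^(Lᵢ/10) = 3.211e+08.
Combined level = 10 log₁₀(3.211e+08) = 85.1 dB.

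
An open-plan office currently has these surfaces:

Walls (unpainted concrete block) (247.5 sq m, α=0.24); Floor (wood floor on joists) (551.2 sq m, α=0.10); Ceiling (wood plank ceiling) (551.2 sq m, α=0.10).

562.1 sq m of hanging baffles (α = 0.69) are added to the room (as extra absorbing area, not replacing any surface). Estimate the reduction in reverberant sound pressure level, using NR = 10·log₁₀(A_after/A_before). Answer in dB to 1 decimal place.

5.2 dB

Total absorption A_before = 247.5*0.24 + 551.2*0.10 + 551.2*0.10
  = 59.400 + 55.120 + 55.120 = 169.640 sq m sabins.
Added absorption = 562.1 × 0.69 = 387.849 sabins.
New total A_after = 557.489 sabins.
NR = 10·log₁₀(557.489/169.640) = 5.2 dB.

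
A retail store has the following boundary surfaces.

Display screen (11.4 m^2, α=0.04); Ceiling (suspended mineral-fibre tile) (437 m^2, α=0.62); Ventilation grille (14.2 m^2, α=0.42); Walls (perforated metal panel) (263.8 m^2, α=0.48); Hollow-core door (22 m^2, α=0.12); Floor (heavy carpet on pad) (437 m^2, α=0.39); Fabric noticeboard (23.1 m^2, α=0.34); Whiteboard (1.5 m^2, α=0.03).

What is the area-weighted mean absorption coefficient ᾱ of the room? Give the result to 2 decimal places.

S = Σ Sᵢ = 11.4 + 437 + 14.2 + 263.8 + 22 + 437 + 23.1 + 1.5 = 1210.0 m^2.
Weighted sum Σ Sα = 584.953.
ᾱ = 584.953 / 1210.0 = 0.48.

0.48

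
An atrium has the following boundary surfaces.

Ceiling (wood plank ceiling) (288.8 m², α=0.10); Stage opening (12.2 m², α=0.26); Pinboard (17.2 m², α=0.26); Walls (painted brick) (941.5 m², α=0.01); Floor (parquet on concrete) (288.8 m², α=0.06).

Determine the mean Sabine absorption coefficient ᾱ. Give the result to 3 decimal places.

0.041

S = Σ Sᵢ = 288.8 + 12.2 + 17.2 + 941.5 + 288.8 = 1548.5 m².
Weighted sum Σ Sα = 63.267.
ᾱ = 63.267 / 1548.5 = 0.041.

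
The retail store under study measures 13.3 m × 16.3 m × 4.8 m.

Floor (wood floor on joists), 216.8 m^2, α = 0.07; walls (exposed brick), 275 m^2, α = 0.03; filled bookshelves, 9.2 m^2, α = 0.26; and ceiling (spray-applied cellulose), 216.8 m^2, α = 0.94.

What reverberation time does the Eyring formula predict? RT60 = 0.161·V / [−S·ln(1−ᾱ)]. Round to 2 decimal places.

0.61 s

Total surface area S = 216.8 + 275 + 9.2 + 216.8 = 717.8 m^2.
Σ(Sᵢαᵢ) = 216.8×0.07 + 275×0.03 + 9.2×0.26 + 216.8×0.94 = 229.610.
ᾱ = 229.610 / 717.8 = 0.3199.
−S·ln(1−ᾱ) = −717.8 × ln(1 − 0.3199) = 276.723.
V = 13.3 × 16.3 × 4.8 = 1040.592 m³.
T = 0.161·V/[−S·ln(1−ᾱ)] = 0.161·1040.592/276.723 = 0.61 s.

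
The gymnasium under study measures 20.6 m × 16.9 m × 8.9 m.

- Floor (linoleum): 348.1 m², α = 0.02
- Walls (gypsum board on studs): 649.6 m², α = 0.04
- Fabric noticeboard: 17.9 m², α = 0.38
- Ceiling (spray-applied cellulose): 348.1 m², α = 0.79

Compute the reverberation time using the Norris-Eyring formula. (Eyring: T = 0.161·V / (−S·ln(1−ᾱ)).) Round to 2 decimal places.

1.39 sec

Total surface area S = 348.1 + 649.6 + 17.9 + 348.1 = 1363.7 m².
Σ(Sᵢαᵢ) = 348.1·0.02 + 649.6·0.04 + 17.9·0.38 + 348.1·0.79 = 314.747.
Mean coefficient ᾱ = A/S = 0.2308.
Eyring denominator: −S ln(1−ᾱ) = 357.841.
V = 20.6 × 16.9 × 8.9 = 3098.446 m³.
T = 0.161·V/[−S·ln(1−ᾱ)] = 0.161·3098.446/357.841 = 1.39 s.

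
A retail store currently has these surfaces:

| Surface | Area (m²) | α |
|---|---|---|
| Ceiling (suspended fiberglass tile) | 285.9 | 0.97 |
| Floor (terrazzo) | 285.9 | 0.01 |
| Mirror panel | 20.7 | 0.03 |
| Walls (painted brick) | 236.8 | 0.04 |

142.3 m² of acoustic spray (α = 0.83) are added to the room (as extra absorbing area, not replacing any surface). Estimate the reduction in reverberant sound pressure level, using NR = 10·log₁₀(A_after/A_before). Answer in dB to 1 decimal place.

1.5 dB

A_before = Σ Sᵢαᵢ = 285.9·0.97 + 285.9·0.01 + 20.7·0.03 + 236.8·0.04 = 290.275 sabins.
Added absorption = 142.3 × 0.83 = 118.109 sabins.
A_after = 290.275 + 118.109 = 408.384 sabins.
Reduction = 10 log₁₀(A_after/A_before) = 10 log₁₀(1.4069) = 1.5 dB.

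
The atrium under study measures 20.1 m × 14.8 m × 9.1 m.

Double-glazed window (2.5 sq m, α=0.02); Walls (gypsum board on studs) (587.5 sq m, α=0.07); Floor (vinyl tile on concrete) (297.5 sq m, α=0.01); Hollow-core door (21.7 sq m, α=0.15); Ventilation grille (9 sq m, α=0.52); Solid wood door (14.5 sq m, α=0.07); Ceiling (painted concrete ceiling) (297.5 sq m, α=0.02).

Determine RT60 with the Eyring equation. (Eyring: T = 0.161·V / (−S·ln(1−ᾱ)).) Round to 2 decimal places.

Total surface area S = 2.5 + 587.5 + 297.5 + 21.7 + 9 + 14.5 + 297.5 = 1230.2 sq m.
Σ(Sᵢαᵢ) = 2.5×0.02 + 587.5×0.07 + 297.5×0.01 + 21.7×0.15 + 9×0.52 + 14.5×0.07 + 297.5×0.02 = 59.050.
Mean coefficient ᾱ = A/S = 0.0480.
−S·ln(1−ᾱ) = −1230.2 × ln(1 − 0.0480) = 60.514.
V = 20.1 × 14.8 × 9.1 = 2707.068 m³.
RT60 = 0.161 × 2707.068 / 60.514 = 7.20 s.

7.20 seconds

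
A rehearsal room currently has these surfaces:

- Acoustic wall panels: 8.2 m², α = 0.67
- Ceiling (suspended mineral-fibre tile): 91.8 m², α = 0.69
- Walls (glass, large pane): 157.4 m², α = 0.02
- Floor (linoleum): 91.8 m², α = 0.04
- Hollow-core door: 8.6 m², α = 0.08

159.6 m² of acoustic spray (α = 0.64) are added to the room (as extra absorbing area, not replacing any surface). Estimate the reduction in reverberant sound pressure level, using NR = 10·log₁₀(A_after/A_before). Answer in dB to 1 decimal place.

Equivalent absorption area: A_before = 8.2·0.67 + 91.8·0.69 + 157.4·0.02 + 91.8·0.04 + 8.6·0.08 = 76.344 m².
Added absorption = 159.6 × 0.64 = 102.144 sabins.
New total A_after = 178.488 sabins.
NR = 10·log₁₀(178.488/76.344) = 3.7 dB.

3.7 dB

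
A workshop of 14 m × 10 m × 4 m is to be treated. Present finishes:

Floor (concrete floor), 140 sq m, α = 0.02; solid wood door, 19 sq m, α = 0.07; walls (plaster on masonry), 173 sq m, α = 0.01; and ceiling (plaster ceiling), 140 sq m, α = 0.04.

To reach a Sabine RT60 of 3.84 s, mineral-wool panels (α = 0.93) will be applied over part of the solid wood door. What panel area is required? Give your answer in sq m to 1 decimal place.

14.0

A₁ = Σ Sᵢαᵢ = 140×0.02 + 19×0.07 + 173×0.01 + 140×0.04 = 11.460 sabins.
Required A₂ = 0.161·560/3.84 = 23.479 sabins.
Absorption to add: 23.479 − 11.460 = 12.019 sabins.
Each sq m of panel replacing the solid wood door adds (0.93 − 0.07) = 0.86 sabins.
Panel area = 12.019 / 0.86 = 14.0 sq m.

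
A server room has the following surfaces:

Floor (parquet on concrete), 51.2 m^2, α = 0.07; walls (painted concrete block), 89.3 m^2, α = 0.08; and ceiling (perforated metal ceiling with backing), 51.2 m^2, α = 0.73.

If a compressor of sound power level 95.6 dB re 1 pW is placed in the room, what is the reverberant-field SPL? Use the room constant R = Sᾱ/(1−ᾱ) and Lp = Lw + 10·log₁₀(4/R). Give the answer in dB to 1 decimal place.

83.5 dB

A = 48.104 sabins; S = 191.7 m^2.
ᾱ = 48.104/191.7 = 0.2509; R = Sᾱ/(1−ᾱ) = 48.104/(1−0.2509) = 64.216 m^2.
Lp = Lw + 10 log₁₀(4/R) = 95.6 -12.06 = 83.5 dB.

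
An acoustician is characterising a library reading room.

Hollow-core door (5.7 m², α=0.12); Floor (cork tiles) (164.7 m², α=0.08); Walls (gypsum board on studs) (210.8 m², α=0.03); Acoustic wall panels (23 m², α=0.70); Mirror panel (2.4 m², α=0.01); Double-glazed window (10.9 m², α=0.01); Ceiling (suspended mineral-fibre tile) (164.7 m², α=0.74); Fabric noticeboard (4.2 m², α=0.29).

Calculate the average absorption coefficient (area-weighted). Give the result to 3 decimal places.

0.272

Total surface area S = 586.4 m².
Σ(Sᵢαᵢ) = 5.7·0.12 + 164.7·0.08 + 210.8·0.03 + 23·0.70 + 2.4·0.01 + 10.9·0.01 + 164.7·0.74 + 4.2·0.29 = 159.513.
ᾱ = 159.513 / 586.4 = 0.272.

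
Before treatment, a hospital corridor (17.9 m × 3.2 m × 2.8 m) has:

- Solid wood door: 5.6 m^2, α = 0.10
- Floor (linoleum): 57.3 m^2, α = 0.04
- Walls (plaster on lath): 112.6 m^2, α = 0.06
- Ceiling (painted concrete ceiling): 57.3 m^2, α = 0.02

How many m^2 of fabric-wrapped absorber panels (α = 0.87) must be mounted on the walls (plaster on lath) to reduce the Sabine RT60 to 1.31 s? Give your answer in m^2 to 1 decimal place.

11.1

Total absorption A₁ = 5.6×0.10 + 57.3×0.04 + 112.6×0.06 + 57.3×0.02
  = 0.560 + 2.292 + 6.756 + 1.146 = 10.754 m^2 sabins.
V = 160.384 m³. Target absorption A₂ = 0.161 × 160.384 / 1.31 = 19.711 sabins.
Absorption to add: 19.711 − 10.754 = 8.957 sabins.
Each m^2 of panel replacing the walls (plaster on lath) adds (0.87 − 0.06) = 0.81 sabins.
Panel area = 8.957 / 0.81 = 11.1 m^2.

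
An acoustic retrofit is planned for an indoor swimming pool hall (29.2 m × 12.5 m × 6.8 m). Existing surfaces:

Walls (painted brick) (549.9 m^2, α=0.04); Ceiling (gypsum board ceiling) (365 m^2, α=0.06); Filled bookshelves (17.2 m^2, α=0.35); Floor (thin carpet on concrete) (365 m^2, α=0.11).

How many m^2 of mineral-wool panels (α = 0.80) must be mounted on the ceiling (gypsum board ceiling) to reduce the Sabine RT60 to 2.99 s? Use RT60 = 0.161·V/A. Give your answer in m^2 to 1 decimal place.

Total absorption A₁ = 549.9*0.04 + 365*0.06 + 17.2*0.35 + 365*0.11
  = 21.996 + 21.900 + 6.020 + 40.150 = 90.066 m^2 sabins.
Required A₂ = 0.161·2482/2.99 = 133.646 sabins.
ΔA needed = 133.646 − 90.066 = 43.580 sabins.
Each m^2 of panel replacing the ceiling (gypsum board ceiling) adds (0.80 − 0.06) = 0.74 sabins.
Area = ΔA/Δα = 43.580/0.74 = 58.9 m^2.

58.9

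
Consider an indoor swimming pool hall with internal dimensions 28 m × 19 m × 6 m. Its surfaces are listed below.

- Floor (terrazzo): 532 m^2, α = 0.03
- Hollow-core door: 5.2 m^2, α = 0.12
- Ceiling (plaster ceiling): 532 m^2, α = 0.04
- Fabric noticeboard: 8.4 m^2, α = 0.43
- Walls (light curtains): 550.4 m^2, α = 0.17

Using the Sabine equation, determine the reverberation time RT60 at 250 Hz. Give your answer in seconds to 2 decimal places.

3.81 s

Summing Sᵢαᵢ: 15.960 + 0.624 + 21.280 + 3.612 + 93.568 → A = 135.044 sabins.
V = 28·19·6 = 3192 m³.
RT60 = 0.161 · V / A = 0.161 × 3192 / 135.044 = 3.81 s.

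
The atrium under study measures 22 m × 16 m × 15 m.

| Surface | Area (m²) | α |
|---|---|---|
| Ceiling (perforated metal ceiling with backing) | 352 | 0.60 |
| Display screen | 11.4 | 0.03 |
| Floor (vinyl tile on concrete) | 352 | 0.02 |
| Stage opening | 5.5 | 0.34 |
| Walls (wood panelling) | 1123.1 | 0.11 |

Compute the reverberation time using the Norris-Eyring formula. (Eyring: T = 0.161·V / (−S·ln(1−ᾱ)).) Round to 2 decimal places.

S = Σ Sᵢ = 1844.0 m².
Absorption A = 352·0.60 + 11.4·0.03 + 352·0.02 + 5.5·0.34 + 1123.1·0.11 = 343.993 sabins.
Mean coefficient ᾱ = A/S = 0.1865.
Eyring denominator: −S ln(1−ᾱ) = 380.619.
V = 22 × 16 × 15 = 5280 m³.
T = 0.161·V/[−S·ln(1−ᾱ)] = 0.161·5280/380.619 = 2.23 s.

2.23 s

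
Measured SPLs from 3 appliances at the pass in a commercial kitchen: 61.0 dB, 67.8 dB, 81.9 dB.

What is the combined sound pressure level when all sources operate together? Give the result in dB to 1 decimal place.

Converting to relative power and adding: 10^(61.0/10) + 10^(67.8/10) + 10^(81.9/10) = 1.622e+08.
Back to dB: 10·log₁₀ Σ = 82.1 dB.

82.1 dB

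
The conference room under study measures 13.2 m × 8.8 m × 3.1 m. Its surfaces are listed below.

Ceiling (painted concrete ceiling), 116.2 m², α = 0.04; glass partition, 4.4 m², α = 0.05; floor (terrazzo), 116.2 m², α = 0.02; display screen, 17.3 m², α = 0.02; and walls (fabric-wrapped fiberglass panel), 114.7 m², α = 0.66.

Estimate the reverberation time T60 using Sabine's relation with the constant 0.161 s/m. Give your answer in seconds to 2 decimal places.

Summing Sᵢαᵢ: 4.648 + 0.220 + 2.324 + 0.346 + 75.702 → A = 83.240 sabins.
Volume V = 13.2 × 8.8 × 3.1 = 360.096 m³.
Sabine: RT60 = 0.161 × 360.096 / 83.240 = 0.70 s.

0.70 sec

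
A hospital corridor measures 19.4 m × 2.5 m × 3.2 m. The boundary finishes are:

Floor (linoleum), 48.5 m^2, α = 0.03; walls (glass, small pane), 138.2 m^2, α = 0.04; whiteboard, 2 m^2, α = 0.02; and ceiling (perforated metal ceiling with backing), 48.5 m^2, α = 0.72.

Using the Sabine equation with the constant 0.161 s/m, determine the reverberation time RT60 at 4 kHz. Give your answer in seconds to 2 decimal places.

0.60 s

Equivalent absorption area: A = 48.5*0.03 + 138.2*0.04 + 2*0.02 + 48.5*0.72 = 41.943 m^2.
Volume V = 19.4 × 2.5 × 3.2 = 155.2 m³.
RT60 = 0.161 · V / A = 0.161 × 155.2 / 41.943 = 0.60 s.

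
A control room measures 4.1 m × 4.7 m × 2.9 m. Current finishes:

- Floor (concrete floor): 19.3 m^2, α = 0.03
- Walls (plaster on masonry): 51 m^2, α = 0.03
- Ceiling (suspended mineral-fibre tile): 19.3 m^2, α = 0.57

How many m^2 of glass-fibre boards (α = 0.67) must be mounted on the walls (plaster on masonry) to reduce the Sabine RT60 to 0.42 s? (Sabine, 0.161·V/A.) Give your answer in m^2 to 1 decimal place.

A₁ = Σ Sᵢαᵢ = 19.3*0.03 + 51*0.03 + 19.3*0.57 = 13.110 sabins.
V = 55.883 m³. Target absorption A₂ = 0.161 × 55.883 / 0.42 = 21.422 sabins.
ΔA needed = 21.422 − 13.110 = 8.312 sabins.
Net gain per m^2: Δα = 0.67 − 0.03 = 0.64.
Area = ΔA/Δα = 8.312/0.64 = 13.0 m^2.

13.0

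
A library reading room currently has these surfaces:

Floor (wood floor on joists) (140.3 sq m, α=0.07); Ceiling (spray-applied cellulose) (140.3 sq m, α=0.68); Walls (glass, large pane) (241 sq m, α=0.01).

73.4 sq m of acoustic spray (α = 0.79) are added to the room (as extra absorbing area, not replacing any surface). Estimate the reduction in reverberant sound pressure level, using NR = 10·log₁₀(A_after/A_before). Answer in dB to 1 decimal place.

Equivalent absorption area: A_before = 140.3·0.07 + 140.3·0.68 + 241·0.01 = 107.635 sq m.
Treatment contributes 73.4·0.79 = 57.986 sabins.
New total A_after = 165.621 sabins.
Reduction = 10 log₁₀(A_after/A_before) = 10 log₁₀(1.5387) = 1.9 dB.

1.9 dB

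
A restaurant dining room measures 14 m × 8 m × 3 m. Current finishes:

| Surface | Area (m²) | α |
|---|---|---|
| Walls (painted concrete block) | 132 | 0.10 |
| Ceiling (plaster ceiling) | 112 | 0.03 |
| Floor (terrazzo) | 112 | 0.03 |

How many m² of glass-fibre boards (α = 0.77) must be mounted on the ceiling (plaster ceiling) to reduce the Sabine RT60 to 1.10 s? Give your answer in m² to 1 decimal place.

39.5

Equivalent absorption area: A₁ = 132×0.10 + 112×0.03 + 112×0.03 = 19.920 m².
Required A₂ = 0.161·336/1.10 = 49.178 sabins.
ΔA needed = 49.178 − 19.920 = 29.258 sabins.
Net gain per m²: Δα = 0.77 − 0.03 = 0.74.
Area = ΔA/Δα = 29.258/0.74 = 39.5 m².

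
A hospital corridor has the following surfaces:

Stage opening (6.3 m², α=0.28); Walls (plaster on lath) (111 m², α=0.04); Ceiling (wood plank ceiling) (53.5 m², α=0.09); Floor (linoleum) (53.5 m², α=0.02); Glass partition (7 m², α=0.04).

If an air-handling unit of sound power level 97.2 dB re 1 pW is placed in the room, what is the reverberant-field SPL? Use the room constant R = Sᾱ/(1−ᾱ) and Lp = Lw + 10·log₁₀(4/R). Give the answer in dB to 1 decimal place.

92.1 dB

A = 12.369 sabins; S = 231.3 m².
ᾱ = 0.0535, so room constant R = A/(1−ᾱ) = 13.068 m².
Lp = Lw + 10 log₁₀(4/R) = 97.2 -5.14 = 92.1 dB.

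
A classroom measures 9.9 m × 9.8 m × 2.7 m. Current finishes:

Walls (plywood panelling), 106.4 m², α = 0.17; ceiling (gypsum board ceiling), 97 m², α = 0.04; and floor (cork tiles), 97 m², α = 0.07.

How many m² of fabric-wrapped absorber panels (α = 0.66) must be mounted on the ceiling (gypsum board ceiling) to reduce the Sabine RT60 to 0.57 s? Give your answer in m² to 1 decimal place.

Summing Sᵢαᵢ: 18.088 + 3.880 + 6.790 → A₁ = 28.758 sabins.
Required A₂ = 0.161·261.954/0.57 = 73.991 sabins.
ΔA needed = 73.991 − 28.758 = 45.233 sabins.
Net gain per m²: Δα = 0.66 − 0.04 = 0.62.
Panel area = 45.233 / 0.62 = 73.0 m².

73.0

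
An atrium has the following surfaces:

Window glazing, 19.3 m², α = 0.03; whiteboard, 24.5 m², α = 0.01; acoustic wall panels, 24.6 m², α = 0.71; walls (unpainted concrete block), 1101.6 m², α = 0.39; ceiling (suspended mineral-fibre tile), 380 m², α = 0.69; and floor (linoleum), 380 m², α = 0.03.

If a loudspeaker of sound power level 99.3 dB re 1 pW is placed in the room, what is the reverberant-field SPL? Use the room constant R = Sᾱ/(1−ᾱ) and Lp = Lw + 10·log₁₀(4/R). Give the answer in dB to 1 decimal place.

74.7 dB

A = 721.514 sabins; S = 1930.0 m².
ᾱ = 0.3738, so room constant R = A/(1−ᾱ) = 1152.210 m².
Lp = 99.3 + 10·log₁₀(4/1152.210) = 99.3 + (-24.59) = 74.7 dB.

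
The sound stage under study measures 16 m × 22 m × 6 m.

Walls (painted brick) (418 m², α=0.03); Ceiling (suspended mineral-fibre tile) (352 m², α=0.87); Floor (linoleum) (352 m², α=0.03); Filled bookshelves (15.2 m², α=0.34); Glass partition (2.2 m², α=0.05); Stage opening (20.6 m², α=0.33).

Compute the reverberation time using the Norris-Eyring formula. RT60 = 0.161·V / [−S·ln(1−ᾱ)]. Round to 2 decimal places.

S = Σ Sᵢ = 1160.0 m².
Σ(Sᵢαᵢ) = 418·0.03 + 352·0.87 + 352·0.03 + 15.2·0.34 + 2.2·0.05 + 20.6·0.33 = 341.416.
Mean coefficient ᾱ = A/S = 0.2943.
−S·ln(1−ᾱ) = −1160.0 × ln(1 − 0.2943) = 404.335.
V = 16 × 22 × 6 = 2112 m³.
T = 0.161·V/[−S·ln(1−ᾱ)] = 0.161·2112/404.335 = 0.84 s.

0.84 s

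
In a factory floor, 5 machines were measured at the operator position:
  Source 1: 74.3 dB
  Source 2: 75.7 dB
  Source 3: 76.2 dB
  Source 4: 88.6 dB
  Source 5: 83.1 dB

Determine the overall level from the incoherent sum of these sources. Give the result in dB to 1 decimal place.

90.1 dB

Σ 10^(Lᵢ/10) = 1.034e+09.
L_total = 10·log₁₀(1.034e+09) = 90.1 dB.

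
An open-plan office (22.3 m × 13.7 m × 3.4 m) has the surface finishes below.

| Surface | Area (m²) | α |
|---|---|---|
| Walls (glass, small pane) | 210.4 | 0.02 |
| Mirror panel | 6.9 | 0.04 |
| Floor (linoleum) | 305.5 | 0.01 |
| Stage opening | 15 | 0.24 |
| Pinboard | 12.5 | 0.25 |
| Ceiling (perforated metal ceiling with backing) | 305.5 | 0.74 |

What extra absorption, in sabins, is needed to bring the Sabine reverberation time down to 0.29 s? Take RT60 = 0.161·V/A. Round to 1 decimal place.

A₁ = Σ Sᵢαᵢ = 210.4·0.02 + 6.9·0.04 + 305.5·0.01 + 15·0.24 + 12.5·0.25 + 305.5·0.74 = 240.334 sabins.
V = 1038.734 m³. Required absorption A₂ = 0.161 × 1038.734 / 0.29 = 576.676 sabins.
ΔA = A₂ − A₁ = 576.676 − 240.334 = 336.3 sabins.

336.3 sabins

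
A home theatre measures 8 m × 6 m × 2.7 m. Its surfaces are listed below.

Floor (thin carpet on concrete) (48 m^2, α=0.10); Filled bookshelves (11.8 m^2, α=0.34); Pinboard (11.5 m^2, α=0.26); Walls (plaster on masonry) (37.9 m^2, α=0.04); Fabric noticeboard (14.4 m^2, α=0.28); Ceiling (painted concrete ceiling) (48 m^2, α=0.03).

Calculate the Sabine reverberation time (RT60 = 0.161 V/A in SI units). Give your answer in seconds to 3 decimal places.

Equivalent absorption area: A = 48·0.10 + 11.8·0.34 + 11.5·0.26 + 37.9·0.04 + 14.4·0.28 + 48·0.03 = 18.790 m^2.
Volume V = 8 × 6 × 2.7 = 129.6 m³.
T = 0.161 V/A = 0.161·129.6/18.790 = 1.110 s.

1.110 s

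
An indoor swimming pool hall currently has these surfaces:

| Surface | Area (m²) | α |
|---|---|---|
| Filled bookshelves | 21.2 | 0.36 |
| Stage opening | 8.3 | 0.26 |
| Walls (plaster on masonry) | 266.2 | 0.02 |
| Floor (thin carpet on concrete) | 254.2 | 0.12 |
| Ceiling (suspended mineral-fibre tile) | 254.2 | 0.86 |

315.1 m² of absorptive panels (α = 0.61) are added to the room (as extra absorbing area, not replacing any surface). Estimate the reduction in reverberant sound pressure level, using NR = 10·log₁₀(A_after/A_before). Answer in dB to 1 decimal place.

Total absorption A_before = 21.2×0.36 + 8.3×0.26 + 266.2×0.02 + 254.2×0.12 + 254.2×0.86
  = 7.632 + 2.158 + 5.324 + 30.504 + 218.612 = 264.230 m² sabins.
Added absorption = 315.1 × 0.61 = 192.211 sabins.
A_after = 264.230 + 192.211 = 456.441 sabins.
NR = 10·log₁₀(456.441/264.230) = 2.4 dB.

2.4 dB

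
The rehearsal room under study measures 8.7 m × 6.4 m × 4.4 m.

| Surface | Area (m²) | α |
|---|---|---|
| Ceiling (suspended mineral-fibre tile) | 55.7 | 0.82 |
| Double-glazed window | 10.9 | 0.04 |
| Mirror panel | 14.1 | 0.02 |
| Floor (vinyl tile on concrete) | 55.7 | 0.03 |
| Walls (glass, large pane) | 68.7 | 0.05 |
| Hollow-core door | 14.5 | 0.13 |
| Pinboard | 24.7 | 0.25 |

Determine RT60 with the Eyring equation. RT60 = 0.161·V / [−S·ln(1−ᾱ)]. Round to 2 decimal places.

0.58 s

Total surface area S = 55.7 + 10.9 + 14.1 + 55.7 + 68.7 + 14.5 + 24.7 = 244.3 m².
Σ(Sᵢαᵢ) = 55.7·0.82 + 10.9·0.04 + 14.1·0.02 + 55.7·0.03 + 68.7·0.05 + 14.5·0.13 + 24.7·0.25 = 59.558.
Mean coefficient ᾱ = A/S = 0.2438.
−S·ln(1−ᾱ) = −244.3 × ln(1 − 0.2438) = 68.269.
V = 8.7 × 6.4 × 4.4 = 244.992 m³.
T = 0.161·V/[−S·ln(1−ᾱ)] = 0.161·244.992/68.269 = 0.58 s.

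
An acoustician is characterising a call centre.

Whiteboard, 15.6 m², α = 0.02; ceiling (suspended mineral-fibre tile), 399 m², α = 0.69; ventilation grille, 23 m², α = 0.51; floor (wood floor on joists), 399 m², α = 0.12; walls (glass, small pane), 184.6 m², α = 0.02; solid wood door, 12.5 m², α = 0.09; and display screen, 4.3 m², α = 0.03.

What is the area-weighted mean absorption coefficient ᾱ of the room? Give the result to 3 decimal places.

0.328

Total surface area S = 1038.0 m².
Σ(Sᵢαᵢ) = 15.6*0.02 + 399*0.69 + 23*0.51 + 399*0.12 + 184.6*0.02 + 12.5*0.09 + 4.3*0.03 = 340.178.
ᾱ = A/S = 0.328.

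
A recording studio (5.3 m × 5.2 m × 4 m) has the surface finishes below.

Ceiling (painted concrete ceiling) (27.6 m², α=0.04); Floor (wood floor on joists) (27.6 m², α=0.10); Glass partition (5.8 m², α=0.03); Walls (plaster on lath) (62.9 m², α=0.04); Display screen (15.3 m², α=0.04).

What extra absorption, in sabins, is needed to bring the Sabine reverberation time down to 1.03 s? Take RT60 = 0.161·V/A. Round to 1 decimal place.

10.1 sabins

Summing Sᵢαᵢ: 1.104 + 2.760 + 0.174 + 2.516 + 0.612 → A₁ = 7.166 sabins.
V = 110.24 m³. Required absorption A₂ = 0.161 × 110.24 / 1.03 = 17.232 sabins.
Additional absorption ΔA = 17.232 − 7.166 = 10.1 sabins.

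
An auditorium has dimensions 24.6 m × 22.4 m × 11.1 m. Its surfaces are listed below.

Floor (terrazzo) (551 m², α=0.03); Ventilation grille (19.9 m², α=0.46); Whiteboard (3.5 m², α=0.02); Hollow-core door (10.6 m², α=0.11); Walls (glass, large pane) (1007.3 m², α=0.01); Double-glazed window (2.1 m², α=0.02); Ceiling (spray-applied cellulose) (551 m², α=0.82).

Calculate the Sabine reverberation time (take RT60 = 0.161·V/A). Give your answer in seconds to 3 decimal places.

Summing Sᵢαᵢ: 16.530 + 9.154 + 0.070 + 1.166 + 10.073 + 0.042 + 451.820 → A = 488.855 sabins.
V = 24.6·22.4·11.1 = 6116.544 m³.
RT60 = 0.161 · V / A = 0.161 × 6116.544 / 488.855 = 2.014 s.

2.014 s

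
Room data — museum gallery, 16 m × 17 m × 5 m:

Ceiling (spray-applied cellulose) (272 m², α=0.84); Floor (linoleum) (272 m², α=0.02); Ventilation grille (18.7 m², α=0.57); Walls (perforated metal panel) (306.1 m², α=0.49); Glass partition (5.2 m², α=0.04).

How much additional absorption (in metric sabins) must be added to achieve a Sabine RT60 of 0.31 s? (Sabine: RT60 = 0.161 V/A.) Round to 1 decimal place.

Summing Sᵢαᵢ: 228.480 + 5.440 + 10.659 + 149.989 + 0.208 → A₁ = 394.776 sabins.
Target A₂ = 0.161·1360/0.31 = 706.323 sabins (V = 1360 m³).
Shortfall: 706.323 − 394.776 = 311.5 sabins.

311.5 sabins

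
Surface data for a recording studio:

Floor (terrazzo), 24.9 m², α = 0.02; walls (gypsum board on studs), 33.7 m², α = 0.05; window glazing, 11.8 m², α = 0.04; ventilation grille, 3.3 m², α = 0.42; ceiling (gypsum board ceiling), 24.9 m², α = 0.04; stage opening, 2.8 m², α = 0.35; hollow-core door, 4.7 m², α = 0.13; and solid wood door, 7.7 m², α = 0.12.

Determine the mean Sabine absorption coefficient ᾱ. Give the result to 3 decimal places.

Total surface area S = 113.8 m².
Weighted sum Σ Sα = 7.552.
ᾱ = A/S = 0.066.

0.066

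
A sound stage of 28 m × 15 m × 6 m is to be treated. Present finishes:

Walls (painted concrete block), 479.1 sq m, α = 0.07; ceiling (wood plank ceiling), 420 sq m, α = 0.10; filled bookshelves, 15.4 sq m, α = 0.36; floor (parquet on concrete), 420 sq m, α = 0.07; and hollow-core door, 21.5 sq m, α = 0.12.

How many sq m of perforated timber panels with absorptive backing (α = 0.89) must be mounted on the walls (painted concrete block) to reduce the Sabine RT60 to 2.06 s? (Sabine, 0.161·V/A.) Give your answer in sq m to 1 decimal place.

102.3

Total absorption A₁ = 479.1×0.07 + 420×0.10 + 15.4×0.36 + 420×0.07 + 21.5×0.12
  = 33.537 + 42.000 + 5.544 + 29.400 + 2.580 = 113.061 sq m sabins.
Required A₂ = 0.161·2520/2.06 = 196.951 sabins.
Absorption to add: 196.951 − 113.061 = 83.890 sabins.
Net gain per sq m: Δα = 0.89 − 0.07 = 0.82.
Panel area = 83.890 / 0.82 = 102.3 sq m.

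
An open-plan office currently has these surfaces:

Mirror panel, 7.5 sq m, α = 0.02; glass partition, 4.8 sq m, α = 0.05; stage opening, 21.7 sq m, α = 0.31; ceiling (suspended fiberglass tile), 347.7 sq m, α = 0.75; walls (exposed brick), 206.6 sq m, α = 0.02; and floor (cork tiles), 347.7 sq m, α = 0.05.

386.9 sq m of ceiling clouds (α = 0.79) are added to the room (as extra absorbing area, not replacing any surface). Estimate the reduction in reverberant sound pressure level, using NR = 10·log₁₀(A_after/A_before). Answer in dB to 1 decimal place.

3.1 dB

Summing Sᵢαᵢ: 0.150 + 0.240 + 6.727 + 260.775 + 4.132 + 17.385 → A_before = 289.409 sabins.
Added absorption = 386.9 × 0.79 = 305.651 sabins.
A_after = 289.409 + 305.651 = 595.060 sabins.
Reduction = 10 log₁₀(A_after/A_before) = 10 log₁₀(2.0561) = 3.1 dB.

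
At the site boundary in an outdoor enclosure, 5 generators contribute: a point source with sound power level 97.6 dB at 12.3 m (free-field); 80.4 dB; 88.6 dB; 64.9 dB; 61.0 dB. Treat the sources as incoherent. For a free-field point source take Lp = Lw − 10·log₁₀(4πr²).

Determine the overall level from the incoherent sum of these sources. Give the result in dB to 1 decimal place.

89.3 dB

Source at 12.3 m: Lp = 97.6 − 10·log₁₀(4π·12.3²) = 97.6 − 10·log₁₀(1901.166) = 64.8 dB.
Converting to relative power and adding: 10^(64.8/10) + 10^(80.4/10) + 10^(88.6/10) + 10^(64.9/10) + 10^(61.0/10) = 8.415e+08.
Combined level = 10 log₁₀(8.415e+08) = 89.3 dB.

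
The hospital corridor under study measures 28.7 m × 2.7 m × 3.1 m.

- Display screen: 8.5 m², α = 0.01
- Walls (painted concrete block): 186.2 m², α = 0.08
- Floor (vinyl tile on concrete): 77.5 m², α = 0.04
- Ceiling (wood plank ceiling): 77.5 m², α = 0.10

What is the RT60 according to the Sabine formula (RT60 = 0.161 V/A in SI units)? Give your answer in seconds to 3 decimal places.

A = Σ Sᵢαᵢ = 8.5·0.01 + 186.2·0.08 + 77.5·0.04 + 77.5·0.10 = 25.831 sabins.
V = 28.7·2.7·3.1 = 240.219 m³.
RT60 = 0.161 · V / A = 0.161 × 240.219 / 25.831 = 1.497 s.

1.497 seconds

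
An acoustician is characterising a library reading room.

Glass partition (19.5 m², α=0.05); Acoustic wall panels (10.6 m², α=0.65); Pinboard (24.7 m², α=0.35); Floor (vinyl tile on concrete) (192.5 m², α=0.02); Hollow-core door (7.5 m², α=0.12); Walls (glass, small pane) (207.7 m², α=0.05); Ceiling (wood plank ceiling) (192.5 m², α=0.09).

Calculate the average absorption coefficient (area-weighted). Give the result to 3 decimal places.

S = Σ Sᵢ = 19.5 + 10.6 + 24.7 + 192.5 + 7.5 + 207.7 + 192.5 = 655.0 m².
Weighted sum Σ Sα = 48.970.
ᾱ = 48.970 / 655.0 = 0.075.

0.075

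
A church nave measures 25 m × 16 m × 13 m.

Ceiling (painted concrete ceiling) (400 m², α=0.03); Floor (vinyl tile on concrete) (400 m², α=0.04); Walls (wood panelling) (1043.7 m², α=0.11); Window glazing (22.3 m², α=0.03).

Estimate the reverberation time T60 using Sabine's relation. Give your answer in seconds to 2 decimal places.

5.84 s

Equivalent absorption area: A = 400×0.03 + 400×0.04 + 1043.7×0.11 + 22.3×0.03 = 143.476 m².
Volume V = 25 × 16 × 13 = 5200 m³.
T = 0.161 V/A = 0.161·5200/143.476 = 5.84 s.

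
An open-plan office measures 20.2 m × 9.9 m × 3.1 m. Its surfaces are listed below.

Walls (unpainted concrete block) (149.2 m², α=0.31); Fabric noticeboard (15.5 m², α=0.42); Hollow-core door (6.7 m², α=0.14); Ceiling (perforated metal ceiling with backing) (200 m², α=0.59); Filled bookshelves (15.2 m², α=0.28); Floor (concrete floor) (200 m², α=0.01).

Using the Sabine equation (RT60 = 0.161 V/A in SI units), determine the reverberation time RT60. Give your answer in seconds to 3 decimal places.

Total absorption A = 149.2*0.31 + 15.5*0.42 + 6.7*0.14 + 200*0.59 + 15.2*0.28 + 200*0.01
  = 46.252 + 6.510 + 0.938 + 118.000 + 4.256 + 2.000 = 177.956 m² sabins.
Room volume: 619.938 m³.
RT60 = 0.161 · V / A = 0.161 × 619.938 / 177.956 = 0.561 s.

0.561 s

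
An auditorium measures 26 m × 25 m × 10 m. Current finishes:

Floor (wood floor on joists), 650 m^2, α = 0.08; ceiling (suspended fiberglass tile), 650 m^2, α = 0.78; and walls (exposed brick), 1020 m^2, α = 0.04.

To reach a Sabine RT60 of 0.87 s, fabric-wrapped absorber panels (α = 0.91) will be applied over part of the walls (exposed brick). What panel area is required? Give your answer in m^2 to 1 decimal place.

693.2

Summing Sᵢαᵢ: 52.000 + 507.000 + 40.800 → A₁ = 599.800 sabins.
V = 6500 m³. Target absorption A₂ = 0.161 × 6500 / 0.87 = 1202.874 sabins.
ΔA needed = 1202.874 − 599.800 = 603.074 sabins.
Each m^2 of panel replacing the walls (exposed brick) adds (0.91 − 0.04) = 0.87 sabins.
Panel area = 603.074 / 0.87 = 693.2 m^2.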